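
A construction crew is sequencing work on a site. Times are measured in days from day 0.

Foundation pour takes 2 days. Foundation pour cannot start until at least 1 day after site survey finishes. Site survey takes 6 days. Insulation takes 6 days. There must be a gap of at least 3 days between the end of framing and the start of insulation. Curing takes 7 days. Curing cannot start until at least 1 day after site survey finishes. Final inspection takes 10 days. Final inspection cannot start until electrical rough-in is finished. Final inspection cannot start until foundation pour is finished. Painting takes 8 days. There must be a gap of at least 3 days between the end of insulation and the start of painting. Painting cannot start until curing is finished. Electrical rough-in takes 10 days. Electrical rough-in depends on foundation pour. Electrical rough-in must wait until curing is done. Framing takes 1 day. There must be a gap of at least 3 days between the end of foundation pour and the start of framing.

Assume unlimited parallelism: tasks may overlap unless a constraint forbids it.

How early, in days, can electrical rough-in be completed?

Nothing blocks site survey, so it runs from day 0 to day 6.
Curing waits on site survey (finishes day 6, plus 1-day gap → day 7), so it starts at day 7 and finishes at 7 + 7 = day 14.
Foundation pour cannot begin until site survey (finishes day 6, plus 1-day gap → day 7). It runs from day 7 to 7 + 2 = day 9.
Electrical rough-in has to wait for foundation pour (finishes day 9); curing (finishes day 14). The latest of these is day 14, so electrical rough-in runs day 14 to 14 + 10 = day 24.

24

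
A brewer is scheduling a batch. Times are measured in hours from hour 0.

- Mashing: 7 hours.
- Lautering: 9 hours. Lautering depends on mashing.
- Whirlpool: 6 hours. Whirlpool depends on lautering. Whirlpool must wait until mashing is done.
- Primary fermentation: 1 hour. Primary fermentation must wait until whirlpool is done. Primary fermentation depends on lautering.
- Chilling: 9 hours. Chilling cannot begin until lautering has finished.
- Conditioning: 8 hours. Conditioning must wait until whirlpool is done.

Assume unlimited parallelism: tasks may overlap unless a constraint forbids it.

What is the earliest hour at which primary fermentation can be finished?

Nothing blocks mashing, so it runs from hour 0 to hour 7.
Lautering waits on mashing (finishes hour 7), so it starts at hour 7 and finishes at 7 + 9 = hour 16.
For whirlpool: lautering (finishes hour 16); mashing (finishes hour 7). Taking the maximum gives a start of hour 16, and it finishes at 16 + 6 = hour 22.
For primary fermentation: whirlpool (finishes hour 22); lautering (finishes hour 16). Taking the maximum gives a start of hour 22, and it finishes at 22 + 1 = hour 23.

23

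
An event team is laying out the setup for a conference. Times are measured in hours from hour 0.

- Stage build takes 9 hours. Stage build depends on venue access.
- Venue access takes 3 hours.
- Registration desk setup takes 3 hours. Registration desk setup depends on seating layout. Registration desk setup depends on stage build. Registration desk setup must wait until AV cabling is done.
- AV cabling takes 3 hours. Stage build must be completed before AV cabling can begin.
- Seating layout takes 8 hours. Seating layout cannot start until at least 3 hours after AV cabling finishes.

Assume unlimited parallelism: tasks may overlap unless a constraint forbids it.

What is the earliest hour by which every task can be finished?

Nothing blocks venue access, so it runs from hour 0 to hour 3.
After venue access (finishes hour 3), stage build can start at hour 3 and finishes at hour 12.
After stage build (finishes hour 12), AV cabling can start at hour 12 and finishes at hour 15.
After AV cabling (finishes hour 15, plus 3-hour gap → hour 18), seating layout can start at hour 18 and finishes at hour 26.
Registration desk setup cannot start until seating layout (finishes hour 26); stage build (finishes hour 12); AV cabling (finishes hour 15). The controlling bound is hour 26, so registration desk setup finishes at 26 + 3 = hour 29.
All tasks are finished once the last one completes. Finish times: Venue access at 3, Stage build at 12, AV cabling at 15, Seating layout at 26, Registration desk setup at 29. The latest is hour 29.

29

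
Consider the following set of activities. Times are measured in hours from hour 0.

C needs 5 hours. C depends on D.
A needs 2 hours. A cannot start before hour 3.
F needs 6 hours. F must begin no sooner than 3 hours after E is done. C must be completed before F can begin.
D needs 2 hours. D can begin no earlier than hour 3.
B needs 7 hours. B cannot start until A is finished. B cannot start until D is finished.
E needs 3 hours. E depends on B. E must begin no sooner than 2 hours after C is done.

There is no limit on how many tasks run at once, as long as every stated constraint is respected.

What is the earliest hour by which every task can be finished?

D waits on its own release at hour 3, so it starts at hour 3 and finishes at 3 + 2 = hour 5.
C waits on D (finishes hour 5), so it starts at hour 5 and finishes at 5 + 5 = hour 10.
After its own release at hour 3, A can start at hour 3 and finishes at hour 5.
For B: A (finishes hour 5); D (finishes hour 5). Taking the maximum gives a start of hour 5, and it finishes at 5 + 7 = hour 12.
E cannot start until B (finishes hour 12); C (finishes hour 10, plus 2-hour gap → hour 12). The controlling bound is hour 12, so E finishes at 12 + 3 = hour 15.
F needs all of E (finishes hour 15, plus 3-hour gap → hour 18); C (finishes hour 10). That puts its earliest start at hour 18; it finishes at 18 + 6 = hour 24.
All tasks are finished once the last one completes. Finish times: A at 5, B at 12, C at 10, D at 5, E at 15, F at 24. The latest is hour 24.

24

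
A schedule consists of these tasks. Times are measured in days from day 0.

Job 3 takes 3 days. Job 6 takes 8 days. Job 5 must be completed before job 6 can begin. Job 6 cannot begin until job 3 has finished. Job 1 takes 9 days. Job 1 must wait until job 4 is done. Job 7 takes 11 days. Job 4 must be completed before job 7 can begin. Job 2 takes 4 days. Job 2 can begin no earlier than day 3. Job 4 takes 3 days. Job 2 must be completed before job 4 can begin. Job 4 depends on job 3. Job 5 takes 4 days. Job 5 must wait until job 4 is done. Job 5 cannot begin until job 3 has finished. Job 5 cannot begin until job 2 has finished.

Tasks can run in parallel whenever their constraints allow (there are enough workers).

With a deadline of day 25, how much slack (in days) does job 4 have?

3

Nothing blocks job 3, so it runs from day 0 to day 3.
After its own release at day 3, job 2 can start at day 3 and finishes at day 7.
Job 4 cannot start until job 2 (finishes day 7); job 3 (finishes day 3). The controlling bound is day 7, so job 4 finishes at 7 + 3 = day 10.

Working backward from the deadline:
To finish by day 25, job 1 (duration 9) must start no later than day 16.
Job 6 must finish by day 25; it takes 8 days, so it must start by 25 − 8 = day 17.
Job 5 feeds into job 6 (must start by day 17); so job 5 must finish by day 17 and therefore start by day 13.
Job 7 has no dependents, so it just needs to finish by day 25. Starting by 25 − 11 = day 14 achieves that.
Job 4 has several dependents: job 1 (must start by day 16); job 5 (must start by day 13); job 7 (must start by day 14). The earliest of those limits is day 13, so job 4 must start by 13 − 3 = day 10.
So job 4 can start as early as day 7 and as late as day 10, giving 10 − 7 = 3 days of slack.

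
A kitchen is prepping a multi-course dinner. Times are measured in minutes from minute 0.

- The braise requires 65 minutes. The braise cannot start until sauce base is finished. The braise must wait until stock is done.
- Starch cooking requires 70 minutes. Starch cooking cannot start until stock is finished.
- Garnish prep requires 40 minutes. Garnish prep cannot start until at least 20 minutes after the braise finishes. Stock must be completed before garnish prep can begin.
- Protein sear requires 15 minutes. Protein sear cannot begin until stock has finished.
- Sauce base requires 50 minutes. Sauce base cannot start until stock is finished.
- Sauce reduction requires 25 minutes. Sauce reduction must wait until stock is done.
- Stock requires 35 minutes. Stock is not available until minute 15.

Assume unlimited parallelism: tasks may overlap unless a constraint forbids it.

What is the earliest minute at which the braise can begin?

Stock waits on its own release at minute 15, so it starts at minute 15 and finishes at 15 + 35 = minute 50.
Sauce base waits on stock (finishes minute 50), so it starts at minute 50 and finishes at 50 + 50 = minute 100.
The braise waits on sauce base (finishes minute 100); stock (finishes minute 50). The latest of these is minute 100, which is the earliest the braise can start.

100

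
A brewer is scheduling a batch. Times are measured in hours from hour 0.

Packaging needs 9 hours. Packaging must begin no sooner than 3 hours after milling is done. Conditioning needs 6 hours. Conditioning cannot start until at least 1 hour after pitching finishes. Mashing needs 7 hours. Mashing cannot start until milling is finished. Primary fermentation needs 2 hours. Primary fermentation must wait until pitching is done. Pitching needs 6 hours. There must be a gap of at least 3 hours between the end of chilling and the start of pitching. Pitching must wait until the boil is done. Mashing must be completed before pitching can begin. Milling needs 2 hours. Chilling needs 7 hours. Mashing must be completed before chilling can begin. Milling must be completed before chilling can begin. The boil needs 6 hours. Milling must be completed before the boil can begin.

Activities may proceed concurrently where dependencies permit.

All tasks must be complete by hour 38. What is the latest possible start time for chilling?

15

Nothing follows primary fermentation; the deadline of hour 38 is its only limit. It must start by 38 − 2 = hour 36.
Nothing follows conditioning; the deadline of hour 38 is its only limit. It must start by 38 − 6 = hour 32.
Pitching has several dependents: primary fermentation (must start by hour 36); conditioning (must start by hour 32, minus 1-hour gap → hour 31). The earliest of those limits is hour 31, so pitching must start by 31 − 6 = hour 25.
Since pitching (must start by hour 25, minus 3-hour gap → hour 22) depends on it, chilling must finish by hour 22. Backing off its 7-hour duration gives a latest start of hour 15.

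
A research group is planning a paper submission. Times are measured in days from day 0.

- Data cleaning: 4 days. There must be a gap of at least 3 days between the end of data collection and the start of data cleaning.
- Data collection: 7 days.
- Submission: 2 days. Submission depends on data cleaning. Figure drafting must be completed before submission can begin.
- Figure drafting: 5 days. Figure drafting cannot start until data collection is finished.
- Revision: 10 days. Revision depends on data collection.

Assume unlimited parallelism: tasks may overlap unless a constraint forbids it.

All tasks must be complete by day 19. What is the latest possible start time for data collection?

Submission has no dependents, so it just needs to finish by day 19. Starting by 19 − 2 = day 17 achieves that.
Since submission (must start by day 17) depends on it, data cleaning must finish by day 17. Backing off its 4-day duration gives a latest start of day 13.
Figure drafting must finish before submission (must start by day 17). With a 5-day duration, figure drafting must start by 17 − 5 = day 12.
Nothing follows revision; the deadline of day 19 is its only limit. It must start by 19 − 10 = day 9.
Data collection has several dependents: data cleaning (must start by day 13, minus 3-day gap → day 10); figure drafting (must start by day 12); revision (must start by day 9). The earliest of those limits is day 9, so data collection must start by 9 − 7 = day 2.

2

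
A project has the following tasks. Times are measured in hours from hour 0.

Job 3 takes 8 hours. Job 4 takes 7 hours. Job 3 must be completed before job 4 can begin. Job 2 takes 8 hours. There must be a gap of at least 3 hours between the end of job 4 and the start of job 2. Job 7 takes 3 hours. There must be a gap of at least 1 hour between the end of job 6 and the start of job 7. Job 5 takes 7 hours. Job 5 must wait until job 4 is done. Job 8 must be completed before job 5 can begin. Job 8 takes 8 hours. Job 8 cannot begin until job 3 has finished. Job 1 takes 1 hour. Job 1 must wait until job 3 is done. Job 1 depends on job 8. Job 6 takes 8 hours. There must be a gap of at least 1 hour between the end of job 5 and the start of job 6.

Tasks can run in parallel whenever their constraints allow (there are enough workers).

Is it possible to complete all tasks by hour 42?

Nothing blocks job 3, so it runs from hour 0 to hour 8.
Job 8 cannot begin until job 3 (finishes hour 8). It runs from hour 8 to 8 + 8 = hour 16.
Job 1 needs all of job 3 (finishes hour 8); job 8 (finishes hour 16). That puts its earliest start at hour 16; it finishes at 16 + 1 = hour 17.
Job 4 waits on job 3 (finishes hour 8), so it starts at hour 8 and finishes at 8 + 7 = hour 15.
Job 5 cannot start until job 4 (finishes hour 15); job 8 (finishes hour 16). The controlling bound is hour 16, so job 5 finishes at 16 + 7 = hour 23.
Job 6 waits on job 5 (finishes hour 23, plus 1-hour gap → hour 24), so it starts at hour 24 and finishes at 24 + 8 = hour 32.
Job 7 waits on job 6 (finishes hour 32, plus 1-hour gap → hour 33), so it starts at hour 33 and finishes at 33 + 3 = hour 36.
After job 4 (finishes hour 15, plus 3-hour gap → hour 18), job 2 can start at hour 18 and finishes at hour 26.
Every task is finished by hour 36, which is no later than the deadline of 42, so the schedule is feasible.

Yes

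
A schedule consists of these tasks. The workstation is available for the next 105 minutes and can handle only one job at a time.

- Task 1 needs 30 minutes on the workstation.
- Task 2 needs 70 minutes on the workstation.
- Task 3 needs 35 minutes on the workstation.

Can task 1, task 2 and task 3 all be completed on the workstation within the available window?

No

Running back to back, the jobs need 30 + 70 + 35 = 135 minutes on the workstation.
Since 135 > 105, they cannot all fit.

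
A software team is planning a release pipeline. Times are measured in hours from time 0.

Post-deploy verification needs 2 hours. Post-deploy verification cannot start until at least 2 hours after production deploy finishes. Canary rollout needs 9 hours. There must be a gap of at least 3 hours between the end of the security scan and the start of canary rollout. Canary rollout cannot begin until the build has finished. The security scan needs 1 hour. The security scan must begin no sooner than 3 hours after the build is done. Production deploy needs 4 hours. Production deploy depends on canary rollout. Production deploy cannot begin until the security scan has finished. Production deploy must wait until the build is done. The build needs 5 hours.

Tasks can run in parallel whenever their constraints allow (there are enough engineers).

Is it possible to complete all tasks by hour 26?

No

The build has no prerequisites, so it starts at hour 0 and finishes at hour 5.
After the build (finishes hour 5, plus 3-hour gap → hour 8), the security scan can start at hour 8 and finishes at hour 9.
Canary rollout has to wait for the security scan (finishes hour 9, plus 3-hour gap → hour 12); the build (finishes hour 5). The latest of these is hour 12, so canary rollout runs hour 12 to 12 + 9 = hour 21.
For production deploy: canary rollout (finishes hour 21); the security scan (finishes hour 9); the build (finishes hour 5). Taking the maximum gives a start of hour 21, and it finishes at 21 + 4 = hour 25.
Post-deploy verification waits on production deploy (finishes hour 25, plus 2-hour gap → hour 27), so it starts at hour 27 and finishes at 27 + 2 = hour 29.
The earliest everything can be done is hour 29, which is after the deadline of 26, so it is not possible.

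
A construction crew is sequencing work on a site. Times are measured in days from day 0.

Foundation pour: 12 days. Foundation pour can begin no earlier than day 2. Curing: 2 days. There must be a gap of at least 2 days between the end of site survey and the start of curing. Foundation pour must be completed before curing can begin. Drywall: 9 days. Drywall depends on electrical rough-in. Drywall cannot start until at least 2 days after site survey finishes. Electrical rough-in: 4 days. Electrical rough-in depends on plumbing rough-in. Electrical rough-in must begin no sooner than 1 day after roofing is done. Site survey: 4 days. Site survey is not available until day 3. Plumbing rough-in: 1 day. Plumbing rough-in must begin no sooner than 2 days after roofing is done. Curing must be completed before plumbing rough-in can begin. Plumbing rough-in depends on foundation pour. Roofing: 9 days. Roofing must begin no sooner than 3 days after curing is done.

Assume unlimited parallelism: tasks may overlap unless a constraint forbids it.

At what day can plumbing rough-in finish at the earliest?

31

Foundation pour waits on its own release at day 2, so it starts at day 2 and finishes at 2 + 12 = day 14.
Site survey cannot begin until its own release at day 3. It runs from day 3 to 3 + 4 = day 7.
For curing: site survey (finishes day 7, plus 2-day gap → day 9); foundation pour (finishes day 14). Taking the maximum gives a start of day 14, and it finishes at 14 + 2 = day 16.
Roofing waits on curing (finishes day 16, plus 3-day gap → day 19), so it starts at day 19 and finishes at 19 + 9 = day 28.
For plumbing rough-in: roofing (finishes day 28, plus 2-day gap → day 30); curing (finishes day 16); foundation pour (finishes day 14). Taking the maximum gives a start of day 30, and it finishes at 30 + 1 = day 31.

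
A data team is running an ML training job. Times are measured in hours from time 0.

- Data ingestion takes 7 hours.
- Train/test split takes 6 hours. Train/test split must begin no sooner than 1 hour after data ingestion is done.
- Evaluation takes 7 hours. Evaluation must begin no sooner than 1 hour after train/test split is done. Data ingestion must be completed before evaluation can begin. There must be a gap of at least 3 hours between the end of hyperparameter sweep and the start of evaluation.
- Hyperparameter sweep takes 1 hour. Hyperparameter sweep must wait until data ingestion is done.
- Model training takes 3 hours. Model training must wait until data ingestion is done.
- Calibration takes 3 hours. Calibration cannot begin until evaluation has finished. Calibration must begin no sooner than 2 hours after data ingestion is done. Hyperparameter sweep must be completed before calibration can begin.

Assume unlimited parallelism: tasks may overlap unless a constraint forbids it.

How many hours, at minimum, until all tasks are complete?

25

Data ingestion has no prerequisites, so it starts at hour 0 and finishes at hour 7.
Model training cannot begin until data ingestion (finishes hour 7). It runs from hour 7 to 7 + 3 = hour 10.
Hyperparameter sweep waits on data ingestion (finishes hour 7), so it starts at hour 7 and finishes at 7 + 1 = hour 8.
Train/test split waits on data ingestion (finishes hour 7, plus 1-hour gap → hour 8), so it starts at hour 8 and finishes at 8 + 6 = hour 14.
For evaluation: train/test split (finishes hour 14, plus 1-hour gap → hour 15); data ingestion (finishes hour 7); hyperparameter sweep (finishes hour 8, plus 3-hour gap → hour 11). Taking the maximum gives a start of hour 15, and it finishes at 15 + 7 = hour 22.
Calibration has to wait for evaluation (finishes hour 22); data ingestion (finishes hour 7, plus 2-hour gap → hour 9); hyperparameter sweep (finishes hour 8). The latest of these is hour 22, so calibration runs hour 22 to 22 + 3 = hour 25.
All tasks are finished once the last one completes. Finish times: Data ingestion at 7, Train/test split at 14, Hyperparameter sweep at 8, Model training at 10, Evaluation at 22, Calibration at 25. The latest is hour 25.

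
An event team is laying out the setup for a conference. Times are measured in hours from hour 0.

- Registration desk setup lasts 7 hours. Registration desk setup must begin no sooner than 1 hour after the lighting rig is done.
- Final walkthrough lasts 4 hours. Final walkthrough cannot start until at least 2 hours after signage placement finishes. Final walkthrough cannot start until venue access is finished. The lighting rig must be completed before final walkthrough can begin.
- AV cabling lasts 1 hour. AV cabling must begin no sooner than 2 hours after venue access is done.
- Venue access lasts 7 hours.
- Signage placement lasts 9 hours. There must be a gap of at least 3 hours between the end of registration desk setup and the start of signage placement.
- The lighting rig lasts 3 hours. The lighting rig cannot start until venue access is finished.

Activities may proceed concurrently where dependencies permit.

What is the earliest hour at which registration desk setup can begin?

Nothing blocks venue access, so it runs from hour 0 to hour 7.
The lighting rig cannot begin until venue access (finishes hour 7). It runs from hour 7 to 7 + 3 = hour 10.
Registration desk setup waits on the lighting rig (finishes hour 10, plus 1-hour gap → hour 11), so the earliest it can start is hour 11.

11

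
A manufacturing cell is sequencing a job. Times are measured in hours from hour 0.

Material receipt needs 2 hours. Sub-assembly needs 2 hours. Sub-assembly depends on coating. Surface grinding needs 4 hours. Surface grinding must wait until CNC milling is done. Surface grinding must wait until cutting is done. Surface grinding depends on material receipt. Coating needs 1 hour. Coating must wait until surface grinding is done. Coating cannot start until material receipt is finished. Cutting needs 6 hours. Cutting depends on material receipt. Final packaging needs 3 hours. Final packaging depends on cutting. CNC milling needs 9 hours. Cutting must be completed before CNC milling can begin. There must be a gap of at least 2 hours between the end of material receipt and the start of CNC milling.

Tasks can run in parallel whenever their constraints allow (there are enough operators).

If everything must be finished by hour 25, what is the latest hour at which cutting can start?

Sub-assembly must finish by hour 25; it takes 2 hours, so it must start by 25 − 2 = hour 23.
Since sub-assembly (must start by hour 23) depends on it, coating must finish by hour 23. Backing off its 1-hour duration gives a latest start of hour 22.
Surface grinding feeds into coating (must start by hour 22); so surface grinding must finish by hour 22 and therefore start by hour 18.
Since surface grinding (must start by hour 18) depends on it, CNC milling must finish by hour 18. Backing off its 9-hour duration gives a latest start of hour 9.
Nothing follows final packaging; the deadline of hour 25 is its only limit. It must start by 25 − 3 = hour 22.
Cutting has several dependents: CNC milling (must start by hour 9); surface grinding (must start by hour 18); final packaging (must start by hour 22). The earliest of those limits is hour 9, so cutting must start by 9 − 6 = hour 3.

3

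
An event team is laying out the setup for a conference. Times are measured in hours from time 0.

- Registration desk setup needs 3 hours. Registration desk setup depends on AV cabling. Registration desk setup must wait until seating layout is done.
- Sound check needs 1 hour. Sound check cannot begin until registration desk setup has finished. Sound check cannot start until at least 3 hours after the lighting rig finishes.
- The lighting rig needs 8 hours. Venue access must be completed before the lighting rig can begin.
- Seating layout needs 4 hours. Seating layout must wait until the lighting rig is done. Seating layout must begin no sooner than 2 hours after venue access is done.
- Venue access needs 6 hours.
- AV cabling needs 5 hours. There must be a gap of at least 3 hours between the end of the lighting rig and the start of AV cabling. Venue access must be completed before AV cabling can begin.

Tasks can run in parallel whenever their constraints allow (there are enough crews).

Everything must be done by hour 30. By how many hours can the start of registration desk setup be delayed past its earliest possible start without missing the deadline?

Venue access can start immediately at hour 0; it finishes at hour 6.
After venue access (finishes hour 6), the lighting rig can start at hour 6 and finishes at hour 14.
For seating layout: the lighting rig (finishes hour 14); venue access (finishes hour 6, plus 2-hour gap → hour 8). Taking the maximum gives a start of hour 14, and it finishes at 14 + 4 = hour 18.
AV cabling needs all of the lighting rig (finishes hour 14, plus 3-hour gap → hour 17); venue access (finishes hour 6). That puts its earliest start at hour 17; it finishes at 17 + 5 = hour 22.
Registration desk setup needs all of AV cabling (finishes hour 22); seating layout (finishes hour 18). That puts its earliest start at hour 22; it finishes at 22 + 3 = hour 25.

Working backward from the deadline:
Sound check has no dependents, so it just needs to finish by hour 30. Starting by 30 − 1 = hour 29 achieves that.
Since sound check (must start by hour 29) depends on it, registration desk setup must finish by hour 29. Backing off its 3-hour duration gives a latest start of hour 26.
So registration desk setup can start as early as hour 22 and as late as hour 26, giving 26 − 22 = 4 hours of slack.

4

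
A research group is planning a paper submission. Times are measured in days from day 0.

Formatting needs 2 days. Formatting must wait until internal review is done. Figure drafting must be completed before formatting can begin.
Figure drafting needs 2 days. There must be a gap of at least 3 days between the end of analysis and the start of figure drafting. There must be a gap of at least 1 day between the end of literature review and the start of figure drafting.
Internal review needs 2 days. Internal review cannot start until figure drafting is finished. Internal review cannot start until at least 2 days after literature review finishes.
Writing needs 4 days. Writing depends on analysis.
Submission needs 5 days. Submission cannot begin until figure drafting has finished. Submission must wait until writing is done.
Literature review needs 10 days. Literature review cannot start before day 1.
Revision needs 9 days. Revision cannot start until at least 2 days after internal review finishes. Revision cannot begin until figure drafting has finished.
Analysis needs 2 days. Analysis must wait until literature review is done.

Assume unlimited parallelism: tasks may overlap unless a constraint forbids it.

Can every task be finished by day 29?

No

Literature review cannot begin until its own release at day 1. It runs from day 1 to 1 + 10 = day 11.
Analysis waits on literature review (finishes day 11), so it starts at day 11 and finishes at 11 + 2 = day 13.
After analysis (finishes day 13), writing can start at day 13 and finishes at day 17.
Figure drafting cannot start until analysis (finishes day 13, plus 3-day gap → day 16); literature review (finishes day 11, plus 1-day gap → day 12). The controlling bound is day 16, so figure drafting finishes at 16 + 2 = day 18.
Submission cannot start until figure drafting (finishes day 18); writing (finishes day 17). The controlling bound is day 18, so submission finishes at 18 + 5 = day 23.
Internal review needs all of figure drafting (finishes day 18); literature review (finishes day 11, plus 2-day gap → day 13). That puts its earliest start at day 18; it finishes at 18 + 2 = day 20.
Formatting cannot start until internal review (finishes day 20); figure drafting (finishes day 18). The controlling bound is day 20, so formatting finishes at 20 + 2 = day 22.
Revision has to wait for internal review (finishes day 20, plus 2-day gap → day 22); figure drafting (finishes day 18). The latest of these is day 22, so revision runs day 22 to 22 + 9 = day 31.
The earliest everything can be done is day 31, which is after the deadline of 29, so it is not possible.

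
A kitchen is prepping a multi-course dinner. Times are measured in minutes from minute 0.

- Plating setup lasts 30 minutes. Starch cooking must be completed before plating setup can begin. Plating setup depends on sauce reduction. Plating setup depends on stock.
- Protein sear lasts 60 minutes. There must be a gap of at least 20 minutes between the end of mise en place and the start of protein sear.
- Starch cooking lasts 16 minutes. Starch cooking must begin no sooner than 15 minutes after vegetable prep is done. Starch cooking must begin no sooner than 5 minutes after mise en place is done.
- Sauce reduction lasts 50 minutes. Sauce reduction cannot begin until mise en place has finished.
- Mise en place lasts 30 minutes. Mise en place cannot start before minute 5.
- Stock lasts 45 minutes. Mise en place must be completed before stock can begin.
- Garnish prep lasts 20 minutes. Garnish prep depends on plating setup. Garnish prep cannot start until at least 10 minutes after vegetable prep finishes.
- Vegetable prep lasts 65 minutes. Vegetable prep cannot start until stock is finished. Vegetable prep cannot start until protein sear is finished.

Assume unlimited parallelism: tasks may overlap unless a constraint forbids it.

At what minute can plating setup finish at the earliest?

241

Mise en place cannot begin until its own release at minute 5. It runs from minute 5 to 5 + 30 = minute 35.
After mise en place (finishes minute 35), sauce reduction can start at minute 35 and finishes at minute 85.
Protein sear cannot begin until mise en place (finishes minute 35, plus 20-minute gap → minute 55). It runs from minute 55 to 55 + 60 = minute 115.
After mise en place (finishes minute 35), stock can start at minute 35 and finishes at minute 80.
Vegetable prep has to wait for stock (finishes minute 80); protein sear (finishes minute 115). The latest of these is minute 115, so vegetable prep runs minute 115 to 115 + 65 = minute 180.
Starch cooking cannot start until vegetable prep (finishes minute 180, plus 15-minute gap → minute 195); mise en place (finishes minute 35, plus 5-minute gap → minute 40). The controlling bound is minute 195, so starch cooking finishes at 195 + 16 = minute 211.
Plating setup cannot start until starch cooking (finishes minute 211); sauce reduction (finishes minute 85); stock (finishes minute 80). The controlling bound is minute 211, so plating setup finishes at 211 + 30 = minute 241.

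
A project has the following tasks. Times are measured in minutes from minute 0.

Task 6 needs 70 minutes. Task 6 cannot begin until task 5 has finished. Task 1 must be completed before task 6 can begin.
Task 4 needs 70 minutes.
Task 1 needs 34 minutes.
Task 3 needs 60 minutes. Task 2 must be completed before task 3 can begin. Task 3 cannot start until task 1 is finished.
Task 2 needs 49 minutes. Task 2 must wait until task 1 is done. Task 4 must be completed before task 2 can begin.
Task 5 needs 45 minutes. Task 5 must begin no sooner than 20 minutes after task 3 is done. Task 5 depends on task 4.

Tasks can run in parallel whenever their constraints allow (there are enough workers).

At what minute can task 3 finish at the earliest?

179

Task 4 can start immediately at minute 0; it finishes at minute 70.
Nothing blocks task 1, so it runs from minute 0 to minute 34.
Task 2 has to wait for task 1 (finishes minute 34); task 4 (finishes minute 70). The latest of these is minute 70, so task 2 runs minute 70 to 70 + 49 = minute 119.
For task 3: task 2 (finishes minute 119); task 1 (finishes minute 34). Taking the maximum gives a start of minute 119, and it finishes at 119 + 60 = minute 179.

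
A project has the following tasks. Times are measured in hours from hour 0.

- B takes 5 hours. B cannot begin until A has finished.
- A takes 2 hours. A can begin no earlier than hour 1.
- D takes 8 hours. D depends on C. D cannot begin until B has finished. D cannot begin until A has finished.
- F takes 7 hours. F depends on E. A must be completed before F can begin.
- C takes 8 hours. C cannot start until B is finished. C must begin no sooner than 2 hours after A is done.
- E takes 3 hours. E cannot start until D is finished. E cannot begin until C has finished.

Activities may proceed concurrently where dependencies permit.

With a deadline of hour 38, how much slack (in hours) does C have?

After its own release at hour 1, A can start at hour 1 and finishes at hour 3.
B cannot begin until A (finishes hour 3). It runs from hour 3 to 3 + 5 = hour 8.
C has to wait for B (finishes hour 8); A (finishes hour 3, plus 2-hour gap → hour 5). The latest of these is hour 8, so C runs hour 8 to 8 + 8 = hour 16.

Working backward from the deadline:
F has no dependents, so it just needs to finish by hour 38. Starting by 38 − 7 = hour 31 achieves that.
E has to be done before F (must start by hour 31). That means finishing by hour 31, i.e. starting by 31 − 3 = hour 28.
D has to be done before E (must start by hour 28). That means finishing by hour 28, i.e. starting by 28 − 8 = hour 20.
C feeds D (must start by hour 20); E (must start by hour 28). Taking the minimum, C must finish by hour 20 and start by 20 − 8 = hour 12.
So C can start as early as hour 8 and as late as hour 12, giving 12 − 8 = 4 hours of slack.

4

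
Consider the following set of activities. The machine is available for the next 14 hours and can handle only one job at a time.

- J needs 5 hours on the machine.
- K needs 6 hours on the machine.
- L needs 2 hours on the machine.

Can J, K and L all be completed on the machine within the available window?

Running back to back, the jobs need 5 + 6 + 2 = 13 hours on the machine.
Since 13 ≤ 14, they fit within the window.

Yes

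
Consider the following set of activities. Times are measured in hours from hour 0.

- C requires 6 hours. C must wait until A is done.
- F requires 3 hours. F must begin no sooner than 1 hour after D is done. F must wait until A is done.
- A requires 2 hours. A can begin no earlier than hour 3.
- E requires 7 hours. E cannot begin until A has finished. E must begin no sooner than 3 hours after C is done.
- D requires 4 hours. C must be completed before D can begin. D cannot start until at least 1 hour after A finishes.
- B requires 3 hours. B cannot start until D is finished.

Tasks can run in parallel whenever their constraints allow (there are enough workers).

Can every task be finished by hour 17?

A cannot begin until its own release at hour 3. It runs from hour 3 to 3 + 2 = hour 5.
C waits on A (finishes hour 5), so it starts at hour 5 and finishes at 5 + 6 = hour 11.
For E: A (finishes hour 5); C (finishes hour 11, plus 3-hour gap → hour 14). Taking the maximum gives a start of hour 14, and it finishes at 14 + 7 = hour 21.
D cannot start until C (finishes hour 11); A (finishes hour 5, plus 1-hour gap → hour 6). The controlling bound is hour 11, so D finishes at 11 + 4 = hour 15.
F cannot start until D (finishes hour 15, plus 1-hour gap → hour 16); A (finishes hour 5). The controlling bound is hour 16, so F finishes at 16 + 3 = hour 19.
B cannot begin until D (finishes hour 15). It runs from hour 15 to 15 + 3 = hour 18.
The earliest everything can be done is hour 21, which is after the deadline of 17, so it is not possible.

No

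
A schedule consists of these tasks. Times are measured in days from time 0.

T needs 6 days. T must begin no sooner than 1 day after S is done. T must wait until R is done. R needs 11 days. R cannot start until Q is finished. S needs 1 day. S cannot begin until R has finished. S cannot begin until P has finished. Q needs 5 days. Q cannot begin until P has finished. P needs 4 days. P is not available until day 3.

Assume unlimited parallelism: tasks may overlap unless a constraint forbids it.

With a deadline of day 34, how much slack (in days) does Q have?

3

After its own release at day 3, P can start at day 3 and finishes at day 7.
Q cannot begin until P (finishes day 7). It runs from day 7 to 7 + 5 = day 12.

Working backward from the deadline:
To finish by day 34, T (duration 6) must start no later than day 28.
S feeds into T (must start by day 28, minus 1-day gap → day 27); so S must finish by day 27 and therefore start by day 26.
R has several dependents: S (must start by day 26); T (must start by day 28). The earliest of those limits is day 26, so R must start by 26 − 11 = day 15.
Q has to be done before R (must start by day 15). That means finishing by day 15, i.e. starting by 15 − 5 = day 10.
So Q can start as early as day 7 and as late as day 10, giving 10 − 7 = 3 days of slack.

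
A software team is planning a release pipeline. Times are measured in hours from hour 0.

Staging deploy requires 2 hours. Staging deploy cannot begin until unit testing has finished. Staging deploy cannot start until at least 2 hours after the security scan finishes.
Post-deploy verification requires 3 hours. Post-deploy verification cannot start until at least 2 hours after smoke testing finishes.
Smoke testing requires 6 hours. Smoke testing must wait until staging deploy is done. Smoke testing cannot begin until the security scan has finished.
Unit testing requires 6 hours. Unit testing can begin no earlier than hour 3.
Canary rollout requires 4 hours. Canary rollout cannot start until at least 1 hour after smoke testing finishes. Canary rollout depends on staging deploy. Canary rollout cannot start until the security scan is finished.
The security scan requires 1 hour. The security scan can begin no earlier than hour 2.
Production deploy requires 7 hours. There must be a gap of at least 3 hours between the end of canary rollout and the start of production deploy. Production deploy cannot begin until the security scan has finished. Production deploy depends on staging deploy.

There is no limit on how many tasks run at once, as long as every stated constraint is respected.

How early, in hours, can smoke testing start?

After its own release at hour 2, the security scan can start at hour 2 and finishes at hour 3.
After its own release at hour 3, unit testing can start at hour 3 and finishes at hour 9.
Staging deploy has to wait for unit testing (finishes hour 9); the security scan (finishes hour 3, plus 2-hour gap → hour 5). The latest of these is hour 9, so staging deploy runs hour 9 to 9 + 2 = hour 11.
Smoke testing waits on staging deploy (finishes hour 11); the security scan (finishes hour 3). The latest of these is hour 11, which is the earliest smoke testing can start.

11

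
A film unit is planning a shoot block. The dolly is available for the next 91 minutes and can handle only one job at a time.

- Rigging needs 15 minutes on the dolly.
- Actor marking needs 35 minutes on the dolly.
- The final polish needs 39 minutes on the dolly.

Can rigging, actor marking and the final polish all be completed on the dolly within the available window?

Running back to back, the jobs need 15 + 35 + 39 = 89 minutes on the dolly.
Since 89 ≤ 91, they fit within the window.

Yes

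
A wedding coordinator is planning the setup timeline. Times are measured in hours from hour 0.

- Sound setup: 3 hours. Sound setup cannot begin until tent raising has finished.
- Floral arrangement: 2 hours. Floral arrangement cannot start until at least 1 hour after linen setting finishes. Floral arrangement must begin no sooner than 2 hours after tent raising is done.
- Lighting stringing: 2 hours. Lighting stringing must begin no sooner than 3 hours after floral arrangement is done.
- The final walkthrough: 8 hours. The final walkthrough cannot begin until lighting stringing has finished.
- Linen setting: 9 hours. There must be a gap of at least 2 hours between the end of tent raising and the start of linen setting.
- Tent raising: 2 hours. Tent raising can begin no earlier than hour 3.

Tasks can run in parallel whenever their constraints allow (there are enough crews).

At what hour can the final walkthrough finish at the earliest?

Tent raising waits on its own release at hour 3, so it starts at hour 3 and finishes at 3 + 2 = hour 5.
Linen setting cannot begin until tent raising (finishes hour 5, plus 2-hour gap → hour 7). It runs from hour 7 to 7 + 9 = hour 16.
Floral arrangement has to wait for linen setting (finishes hour 16, plus 1-hour gap → hour 17); tent raising (finishes hour 5, plus 2-hour gap → hour 7). The latest of these is hour 17, so floral arrangement runs hour 17 to 17 + 2 = hour 19.
After floral arrangement (finishes hour 19, plus 3-hour gap → hour 22), lighting stringing can start at hour 22 and finishes at hour 24.
The final walkthrough waits on lighting stringing (finishes hour 24), so it starts at hour 24 and finishes at 24 + 8 = hour 32.

32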